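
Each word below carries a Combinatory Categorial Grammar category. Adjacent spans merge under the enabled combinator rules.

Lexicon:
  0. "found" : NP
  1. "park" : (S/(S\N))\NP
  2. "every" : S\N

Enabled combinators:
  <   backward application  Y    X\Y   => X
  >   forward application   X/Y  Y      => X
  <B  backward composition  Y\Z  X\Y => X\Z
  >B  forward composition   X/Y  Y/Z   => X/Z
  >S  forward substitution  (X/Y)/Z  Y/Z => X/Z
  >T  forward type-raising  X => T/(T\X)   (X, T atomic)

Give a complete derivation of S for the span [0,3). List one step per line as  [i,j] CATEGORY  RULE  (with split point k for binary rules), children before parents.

[0,3] S   >
  [0,2] S/(S\N)   <
    [0,1] "found" : NP
    [1,2] "park" : (S/(S\N))\NP
  [2,3] "every" : S\N

[0,1] NP  lex  "found"
[1,2] (S/(S\N))\NP  lex  "park"
[0,2] S/(S\N)  <  k=1
[2,3] S\N  lex  "every"
[0,3] S  >  k=2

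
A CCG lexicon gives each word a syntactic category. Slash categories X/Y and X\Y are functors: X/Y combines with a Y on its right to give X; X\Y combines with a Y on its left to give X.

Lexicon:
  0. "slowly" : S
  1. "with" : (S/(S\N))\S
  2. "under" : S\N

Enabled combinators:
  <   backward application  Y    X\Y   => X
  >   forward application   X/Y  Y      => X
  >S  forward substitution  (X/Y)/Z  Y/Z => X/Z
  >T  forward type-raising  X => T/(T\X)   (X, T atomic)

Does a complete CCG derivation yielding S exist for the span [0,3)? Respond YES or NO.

YES

[0,3] S   >
  [0,2] S/(S\N)   <
    [0,1] "slowly" : S
    [1,2] "with" : (S/(S\N))\S
  [2,3] "under" : S\N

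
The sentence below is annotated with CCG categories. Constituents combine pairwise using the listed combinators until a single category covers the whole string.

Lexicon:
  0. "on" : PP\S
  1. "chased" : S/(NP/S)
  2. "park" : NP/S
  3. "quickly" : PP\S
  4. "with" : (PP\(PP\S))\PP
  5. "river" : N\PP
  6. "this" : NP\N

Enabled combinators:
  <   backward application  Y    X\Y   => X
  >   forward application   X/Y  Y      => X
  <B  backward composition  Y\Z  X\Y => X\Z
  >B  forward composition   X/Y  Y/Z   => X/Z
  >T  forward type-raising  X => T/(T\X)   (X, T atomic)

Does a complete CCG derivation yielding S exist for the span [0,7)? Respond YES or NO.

PP\S S/(NP/S) NP/S PP\S (PP\(PP\S))\PP N\PP NP\N
CKY chart[0,7] = {N/(N\NP), NP, NP/(NP\NP), PP/(PP\NP), S/(S\NP)}; S ∉ chart

NO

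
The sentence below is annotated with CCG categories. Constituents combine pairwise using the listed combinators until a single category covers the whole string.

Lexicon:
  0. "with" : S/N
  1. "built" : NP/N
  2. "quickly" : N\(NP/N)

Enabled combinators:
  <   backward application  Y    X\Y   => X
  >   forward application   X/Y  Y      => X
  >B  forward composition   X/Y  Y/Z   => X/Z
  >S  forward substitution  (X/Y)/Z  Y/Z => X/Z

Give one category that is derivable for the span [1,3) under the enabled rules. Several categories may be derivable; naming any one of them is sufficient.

N

[0,3] S   >
  [0,1] "with" : S/N
  [1,3] N   <
    [1,2] "built" : NP/N
    [2,3] "quickly" : N\(NP/N)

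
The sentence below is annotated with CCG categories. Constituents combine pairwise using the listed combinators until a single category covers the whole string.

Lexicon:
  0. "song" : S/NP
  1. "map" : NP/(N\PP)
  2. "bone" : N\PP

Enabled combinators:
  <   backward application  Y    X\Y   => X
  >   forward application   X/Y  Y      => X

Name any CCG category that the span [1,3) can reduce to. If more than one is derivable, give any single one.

NP

[0,3] S   >
  [0,1] "song" : S/NP
  [1,3] NP   >
    [1,2] "map" : NP/(N\PP)
    [2,3] "bone" : N\PP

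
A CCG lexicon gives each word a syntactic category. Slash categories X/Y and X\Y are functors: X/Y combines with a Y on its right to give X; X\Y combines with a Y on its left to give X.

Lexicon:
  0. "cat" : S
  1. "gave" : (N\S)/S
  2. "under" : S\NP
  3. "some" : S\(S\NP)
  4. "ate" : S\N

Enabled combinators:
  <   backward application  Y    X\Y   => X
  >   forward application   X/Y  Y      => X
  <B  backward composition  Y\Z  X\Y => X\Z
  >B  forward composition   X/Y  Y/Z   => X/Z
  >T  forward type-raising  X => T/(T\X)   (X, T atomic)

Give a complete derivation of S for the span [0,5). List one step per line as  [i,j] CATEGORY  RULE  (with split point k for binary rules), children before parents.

[0,1] S  lex  "cat"
[1,2] (N\S)/S  lex  "gave"
[2,3] S\NP  lex  "under"
[3,4] S\(S\NP)  lex  "some"
[2,4] S  <  k=3
[1,4] N\S  >  k=2
[0,4] N  <  k=1
[4,5] S\N  lex  "ate"
[0,5] S  <  k=4

[0,5] S   <
  [0,4] N   <
    [0,1] "cat" : S
    [1,4] N\S   >
      [1,2] "gave" : (N\S)/S
      [2,4] S   <
        [2,3] "under" : S\NP
        [3,4] "some" : S\(S\NP)
  [4,5] "ate" : S\N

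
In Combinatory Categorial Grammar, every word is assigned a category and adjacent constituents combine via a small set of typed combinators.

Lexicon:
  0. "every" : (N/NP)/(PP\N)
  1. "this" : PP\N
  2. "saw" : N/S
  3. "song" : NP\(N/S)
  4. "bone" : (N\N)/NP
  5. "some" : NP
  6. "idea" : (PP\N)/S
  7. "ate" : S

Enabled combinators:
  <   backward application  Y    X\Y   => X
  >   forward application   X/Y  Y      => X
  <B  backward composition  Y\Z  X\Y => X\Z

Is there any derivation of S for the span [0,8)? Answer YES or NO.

(N/NP)/(PP\N) PP\N N/S NP\(N/S) (N\N)/NP NP (PP\N)/S S
CKY chart[0,8] = {PP}; S ∉ chart

NO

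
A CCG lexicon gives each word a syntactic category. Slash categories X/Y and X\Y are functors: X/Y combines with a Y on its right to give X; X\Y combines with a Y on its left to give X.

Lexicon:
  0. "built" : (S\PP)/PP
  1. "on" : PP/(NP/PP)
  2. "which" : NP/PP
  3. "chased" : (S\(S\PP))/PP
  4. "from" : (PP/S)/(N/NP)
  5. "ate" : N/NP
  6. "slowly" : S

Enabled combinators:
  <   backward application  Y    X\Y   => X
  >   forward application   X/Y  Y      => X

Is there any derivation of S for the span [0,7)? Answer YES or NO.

[0,7] S   <
  [0,3] S\PP   >
    [0,1] "built" : (S\PP)/PP
    [1,3] PP   >
      [1,2] "on" : PP/(NP/PP)
      [2,3] "which" : NP/PP
  [3,7] S\(S\PP)   >
    [3,4] "chased" : (S\(S\PP))/PP
    [4,7] PP   >
      [4,6] PP/S   >
        [4,5] "from" : (PP/S)/(N/NP)
        [5,6] "ate" : N/NP
      [6,7] "slowly" : S

YES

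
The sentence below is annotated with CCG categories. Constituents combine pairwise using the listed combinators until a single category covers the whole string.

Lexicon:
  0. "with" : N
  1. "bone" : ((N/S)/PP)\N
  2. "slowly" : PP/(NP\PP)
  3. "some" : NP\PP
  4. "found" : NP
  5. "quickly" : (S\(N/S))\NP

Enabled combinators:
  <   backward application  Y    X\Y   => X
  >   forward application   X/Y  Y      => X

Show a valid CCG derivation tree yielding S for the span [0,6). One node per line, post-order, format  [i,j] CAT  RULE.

[0,6] S   <
  [0,4] N/S   >
    [0,2] (N/S)/PP   <
      [0,1] "with" : N
      [1,2] "bone" : ((N/S)/PP)\N
    [2,4] PP   >
      [2,3] "slowly" : PP/(NP\PP)
      [3,4] "some" : NP\PP
  [4,6] S\(N/S)   <
    [4,5] "found" : NP
    [5,6] "quickly" : (S\(N/S))\NP

[0,1] N  lex  "with"
[1,2] ((N/S)/PP)\N  lex  "bone"
[0,2] (N/S)/PP  <  k=1
[2,3] PP/(NP\PP)  lex  "slowly"
[3,4] NP\PP  lex  "some"
[2,4] PP  >  k=3
[0,4] N/S  >  k=2
[4,5] NP  lex  "found"
[5,6] (S\(N/S))\NP  lex  "quickly"
[4,6] S\(N/S)  <  k=5
[0,6] S  <  k=4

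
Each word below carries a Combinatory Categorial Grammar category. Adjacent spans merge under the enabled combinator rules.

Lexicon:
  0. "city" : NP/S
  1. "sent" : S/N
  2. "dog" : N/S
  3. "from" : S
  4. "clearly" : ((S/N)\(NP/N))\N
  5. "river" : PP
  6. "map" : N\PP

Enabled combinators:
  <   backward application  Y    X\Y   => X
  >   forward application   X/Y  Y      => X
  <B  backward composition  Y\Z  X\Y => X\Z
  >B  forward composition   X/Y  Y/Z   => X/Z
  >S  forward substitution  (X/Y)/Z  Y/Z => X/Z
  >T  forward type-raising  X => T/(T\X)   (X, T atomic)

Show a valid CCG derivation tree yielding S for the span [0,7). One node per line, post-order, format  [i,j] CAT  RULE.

[0,7] S   >
  [0,5] S/N   <
    [0,2] NP/N   >B
      [0,1] "city" : NP/S
      [1,2] "sent" : S/N
    [2,5] (S/N)\(NP/N)   <
      [2,4] N   >
        [2,3] "dog" : N/S
        [3,4] "from" : S
      [4,5] "clearly" : ((S/N)\(NP/N))\N
  [5,7] N   <
    [5,6] "river" : PP
    [6,7] "map" : N\PP

[0,1] NP/S  lex  "city"
[1,2] S/N  lex  "sent"
[0,2] NP/N  >B  k=1
[2,3] N/S  lex  "dog"
[3,4] S  lex  "from"
[2,4] N  >  k=3
[4,5] ((S/N)\(NP/N))\N  lex  "clearly"
[2,5] (S/N)\(NP/N)  <  k=4
[0,5] S/N  <  k=2
[5,6] PP  lex  "river"
[6,7] N\PP  lex  "map"
[5,7] N  <  k=6
[0,7] S  >  k=5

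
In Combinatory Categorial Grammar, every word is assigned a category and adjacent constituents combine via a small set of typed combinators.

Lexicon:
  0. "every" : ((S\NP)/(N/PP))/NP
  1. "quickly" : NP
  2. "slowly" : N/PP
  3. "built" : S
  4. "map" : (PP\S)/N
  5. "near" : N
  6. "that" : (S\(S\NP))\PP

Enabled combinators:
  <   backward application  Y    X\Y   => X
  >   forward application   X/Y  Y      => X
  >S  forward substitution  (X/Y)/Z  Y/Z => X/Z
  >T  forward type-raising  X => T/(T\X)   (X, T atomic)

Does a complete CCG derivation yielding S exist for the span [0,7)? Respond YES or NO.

YES

[0,7] S   <
  [0,3] S\NP   >
    [0,2] (S\NP)/(N/PP)   >
      [0,1] "every" : ((S\NP)/(N/PP))/NP
      [1,2] "quickly" : NP
    [2,3] "slowly" : N/PP
  [3,7] S\(S\NP)   <
    [3,6] PP   <
      [3,4] "built" : S
      [4,6] PP\S   >
        [4,5] "map" : (PP\S)/N
        [5,6] "near" : N
    [6,7] "that" : (S\(S\NP))\PP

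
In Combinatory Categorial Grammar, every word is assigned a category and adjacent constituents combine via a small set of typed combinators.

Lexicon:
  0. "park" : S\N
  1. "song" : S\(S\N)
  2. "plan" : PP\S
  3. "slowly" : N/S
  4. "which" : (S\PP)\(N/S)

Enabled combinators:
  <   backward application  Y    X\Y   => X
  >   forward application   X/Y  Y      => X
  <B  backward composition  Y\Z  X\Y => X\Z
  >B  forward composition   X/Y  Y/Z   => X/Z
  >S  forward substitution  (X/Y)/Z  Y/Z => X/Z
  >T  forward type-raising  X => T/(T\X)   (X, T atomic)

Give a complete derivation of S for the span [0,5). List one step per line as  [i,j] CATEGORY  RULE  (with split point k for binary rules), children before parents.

[0,1] S\N  lex  "park"
[1,2] S\(S\N)  lex  "song"
[0,2] S  <  k=1
[2,3] PP\S  lex  "plan"
[0,3] PP  <  k=2
[3,4] N/S  lex  "slowly"
[4,5] (S\PP)\(N/S)  lex  "which"
[3,5] S\PP  <  k=4
[0,5] S  <  k=3

[0,5] S   <
  [0,3] PP   <
    [0,2] S   <
      [0,1] "park" : S\N
      [1,2] "song" : S\(S\N)
    [2,3] "plan" : PP\S
  [3,5] S\PP   <
    [3,4] "slowly" : N/S
    [4,5] "which" : (S\PP)\(N/S)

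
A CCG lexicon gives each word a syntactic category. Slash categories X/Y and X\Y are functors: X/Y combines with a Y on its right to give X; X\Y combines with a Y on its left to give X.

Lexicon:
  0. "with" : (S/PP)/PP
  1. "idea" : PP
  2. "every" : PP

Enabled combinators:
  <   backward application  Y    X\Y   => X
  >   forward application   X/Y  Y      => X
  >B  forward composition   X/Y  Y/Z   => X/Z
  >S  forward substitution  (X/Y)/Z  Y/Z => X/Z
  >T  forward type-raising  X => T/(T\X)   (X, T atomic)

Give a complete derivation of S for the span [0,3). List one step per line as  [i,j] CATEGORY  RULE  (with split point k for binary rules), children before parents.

[0,1] (S/PP)/PP  lex  "with"
[1,2] PP  lex  "idea"
[0,2] S/PP  >  k=1
[2,3] PP  lex  "every"
[0,3] S  >  k=2

[0,3] S   >
  [0,2] S/PP   >
    [0,1] "with" : (S/PP)/PP
    [1,2] "idea" : PP
  [2,3] "every" : PP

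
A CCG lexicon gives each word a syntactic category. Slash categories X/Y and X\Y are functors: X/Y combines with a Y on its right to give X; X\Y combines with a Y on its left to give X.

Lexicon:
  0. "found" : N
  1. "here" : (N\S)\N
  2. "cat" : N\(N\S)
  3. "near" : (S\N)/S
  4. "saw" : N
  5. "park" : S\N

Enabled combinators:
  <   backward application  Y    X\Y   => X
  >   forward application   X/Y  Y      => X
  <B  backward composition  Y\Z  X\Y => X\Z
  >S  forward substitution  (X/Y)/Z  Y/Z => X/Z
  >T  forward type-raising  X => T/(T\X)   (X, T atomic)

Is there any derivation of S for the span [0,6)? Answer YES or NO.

YES

[0,6] S   <
  [0,3] N   <
    [0,2] N\S   <
      [0,1] "found" : N
      [1,2] "here" : (N\S)\N
    [2,3] "cat" : N\(N\S)
  [3,6] S\N   >
    [3,4] "near" : (S\N)/S
    [4,6] S   >
      [4,5] S/(S\N)   >T
        [4,5] "saw" : N
      [5,6] "park" : S\N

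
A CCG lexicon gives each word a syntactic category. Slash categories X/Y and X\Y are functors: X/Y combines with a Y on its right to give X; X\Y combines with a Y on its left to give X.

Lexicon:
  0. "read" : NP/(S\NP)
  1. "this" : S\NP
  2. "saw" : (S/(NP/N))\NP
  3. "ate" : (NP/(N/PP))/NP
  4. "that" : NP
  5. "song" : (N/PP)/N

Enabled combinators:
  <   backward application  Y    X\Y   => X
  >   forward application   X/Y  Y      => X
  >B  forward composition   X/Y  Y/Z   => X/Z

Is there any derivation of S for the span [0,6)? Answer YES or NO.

[0,6] S   >
  [0,3] S/(NP/N)   <
    [0,2] NP   >
      [0,1] "read" : NP/(S\NP)
      [1,2] "this" : S\NP
    [2,3] "saw" : (S/(NP/N))\NP
  [3,6] NP/N   >B
    [3,5] NP/(N/PP)   >
      [3,4] "ate" : (NP/(N/PP))/NP
      [4,5] "that" : NP
    [5,6] "song" : (N/PP)/N

YES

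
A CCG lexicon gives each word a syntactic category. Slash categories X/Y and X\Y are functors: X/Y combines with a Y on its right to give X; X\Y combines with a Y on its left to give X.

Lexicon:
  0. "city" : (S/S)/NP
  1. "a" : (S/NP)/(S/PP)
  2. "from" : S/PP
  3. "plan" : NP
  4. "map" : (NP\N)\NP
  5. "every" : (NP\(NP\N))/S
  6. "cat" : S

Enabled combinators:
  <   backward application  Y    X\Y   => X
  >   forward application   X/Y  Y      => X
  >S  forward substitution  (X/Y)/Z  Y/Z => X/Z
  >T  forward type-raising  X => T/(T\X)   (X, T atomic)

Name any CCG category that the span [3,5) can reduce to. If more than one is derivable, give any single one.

[0,7] S   >
  [0,3] S/NP   >S
    [0,1] "city" : (S/S)/NP
    [1,3] S/NP   >
      [1,2] "a" : (S/NP)/(S/PP)
      [2,3] "from" : S/PP
  [3,7] NP   <
    [3,5] NP\N   <
      [3,4] "plan" : NP
      [4,5] "map" : (NP\N)\NP
    [5,7] NP\(NP\N)   >
      [5,6] "every" : (NP\(NP\N))/S
      [6,7] "cat" : S

NP\N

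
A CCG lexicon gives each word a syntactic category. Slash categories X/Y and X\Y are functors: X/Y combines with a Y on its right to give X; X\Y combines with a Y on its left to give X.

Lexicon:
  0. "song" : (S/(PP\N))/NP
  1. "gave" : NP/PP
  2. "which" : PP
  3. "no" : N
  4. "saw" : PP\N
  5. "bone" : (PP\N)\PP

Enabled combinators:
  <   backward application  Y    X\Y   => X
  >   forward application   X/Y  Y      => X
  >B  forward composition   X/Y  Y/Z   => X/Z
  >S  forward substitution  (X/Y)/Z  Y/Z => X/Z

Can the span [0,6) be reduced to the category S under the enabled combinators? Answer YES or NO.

[0,6] S   >
  [0,3] S/(PP\N)   >
    [0,1] "song" : (S/(PP\N))/NP
    [1,3] NP   >
      [1,2] "gave" : NP/PP
      [2,3] "which" : PP
  [3,6] PP\N   <
    [3,5] PP   <
      [3,4] "no" : N
      [4,5] "saw" : PP\N
    [5,6] "bone" : (PP\N)\PP

YES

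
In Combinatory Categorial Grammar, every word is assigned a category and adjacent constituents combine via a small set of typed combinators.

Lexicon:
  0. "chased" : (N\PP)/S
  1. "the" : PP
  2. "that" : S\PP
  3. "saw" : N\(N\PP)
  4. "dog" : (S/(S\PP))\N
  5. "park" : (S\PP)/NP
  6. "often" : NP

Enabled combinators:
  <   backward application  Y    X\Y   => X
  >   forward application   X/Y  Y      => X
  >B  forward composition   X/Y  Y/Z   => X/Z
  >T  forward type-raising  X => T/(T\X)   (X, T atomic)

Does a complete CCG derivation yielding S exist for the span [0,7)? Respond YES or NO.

[0,7] S   >
  [0,5] S/(S\PP)   <
    [0,4] N   <
      [0,3] N\PP   >
        [0,1] "chased" : (N\PP)/S
        [1,3] S   >
          [1,2] S/(S\PP)   >T
            [1,2] "the" : PP
          [2,3] "that" : S\PP
      [3,4] "saw" : N\(N\PP)
    [4,5] "dog" : (S/(S\PP))\N
  [5,7] S\PP   >
    [5,6] "park" : (S\PP)/NP
    [6,7] "often" : NP

YES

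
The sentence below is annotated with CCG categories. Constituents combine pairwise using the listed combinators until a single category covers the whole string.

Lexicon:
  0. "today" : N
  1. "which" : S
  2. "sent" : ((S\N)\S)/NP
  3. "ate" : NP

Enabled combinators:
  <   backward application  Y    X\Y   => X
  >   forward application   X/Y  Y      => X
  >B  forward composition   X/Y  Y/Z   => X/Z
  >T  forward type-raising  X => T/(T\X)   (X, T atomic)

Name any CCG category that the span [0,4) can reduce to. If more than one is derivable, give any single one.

[0,4] S   >
  [0,1] S/(S\N)   >T
    [0,1] "today" : N
  [1,4] S\N   <
    [1,2] "which" : S
    [2,4] (S\N)\S   >
      [2,3] "sent" : ((S\N)\S)/NP
      [3,4] "ate" : NP

S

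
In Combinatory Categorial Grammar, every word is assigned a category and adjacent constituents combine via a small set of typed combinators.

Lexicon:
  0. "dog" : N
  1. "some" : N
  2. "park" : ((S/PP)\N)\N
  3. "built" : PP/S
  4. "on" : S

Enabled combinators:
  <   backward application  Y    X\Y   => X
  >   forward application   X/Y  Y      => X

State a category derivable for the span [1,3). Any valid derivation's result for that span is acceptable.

(S/PP)\N

[0,5] S   >
  [0,3] S/PP   <
    [0,1] "dog" : N
    [1,3] (S/PP)\N   <
      [1,2] "some" : N
      [2,3] "park" : ((S/PP)\N)\N
  [3,5] PP   >
    [3,4] "built" : PP/S
    [4,5] "on" : S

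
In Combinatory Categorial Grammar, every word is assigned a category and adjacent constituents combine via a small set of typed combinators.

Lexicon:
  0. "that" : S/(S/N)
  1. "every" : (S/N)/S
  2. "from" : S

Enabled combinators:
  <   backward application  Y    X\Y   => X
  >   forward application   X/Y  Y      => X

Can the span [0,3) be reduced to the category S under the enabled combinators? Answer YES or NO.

YES

[0,3] S   >
  [0,1] "that" : S/(S/N)
  [1,3] S/N   >
    [1,2] "every" : (S/N)/S
    [2,3] "from" : S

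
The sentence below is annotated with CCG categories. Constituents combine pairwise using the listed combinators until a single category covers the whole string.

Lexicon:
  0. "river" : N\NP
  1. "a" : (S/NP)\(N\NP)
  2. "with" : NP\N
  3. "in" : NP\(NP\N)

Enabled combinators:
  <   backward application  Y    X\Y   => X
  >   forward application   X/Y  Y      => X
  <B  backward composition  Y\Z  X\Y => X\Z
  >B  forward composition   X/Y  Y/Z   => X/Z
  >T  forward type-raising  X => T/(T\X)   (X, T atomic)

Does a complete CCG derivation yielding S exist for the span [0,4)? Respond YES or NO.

YES

[0,4] S   >
  [0,2] S/NP   <
    [0,1] "river" : N\NP
    [1,2] "a" : (S/NP)\(N\NP)
  [2,4] NP   <
    [2,3] "with" : NP\N
    [3,4] "in" : NP\(NP\N)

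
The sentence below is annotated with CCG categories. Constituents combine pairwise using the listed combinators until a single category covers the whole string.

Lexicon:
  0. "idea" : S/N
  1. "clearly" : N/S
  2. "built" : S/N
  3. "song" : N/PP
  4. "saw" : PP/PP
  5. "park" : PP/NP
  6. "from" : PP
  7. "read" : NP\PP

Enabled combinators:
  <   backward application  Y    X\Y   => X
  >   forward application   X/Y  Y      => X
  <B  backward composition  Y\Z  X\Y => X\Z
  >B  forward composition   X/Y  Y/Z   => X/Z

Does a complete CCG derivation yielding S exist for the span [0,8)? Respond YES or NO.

YES

[0,8] S   >
  [0,4] S/PP   >B
    [0,1] "idea" : S/N
    [1,4] N/PP   >B
      [1,2] "clearly" : N/S
      [2,4] S/PP   >B
        [2,3] "built" : S/N
        [3,4] "song" : N/PP
  [4,8] PP   >
    [4,6] PP/NP   >B
      [4,5] "saw" : PP/PP
      [5,6] "park" : PP/NP
    [6,8] NP   <
      [6,7] "from" : PP
      [7,8] "read" : NP\PP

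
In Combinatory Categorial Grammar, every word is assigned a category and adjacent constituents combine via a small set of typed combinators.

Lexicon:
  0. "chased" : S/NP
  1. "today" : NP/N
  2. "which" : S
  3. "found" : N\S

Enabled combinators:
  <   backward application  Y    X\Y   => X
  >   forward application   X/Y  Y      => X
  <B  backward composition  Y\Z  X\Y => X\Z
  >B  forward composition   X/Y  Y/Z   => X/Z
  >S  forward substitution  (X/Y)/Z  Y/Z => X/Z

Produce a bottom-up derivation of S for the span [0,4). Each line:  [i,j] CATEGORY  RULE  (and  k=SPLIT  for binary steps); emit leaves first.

[0,4] S   >
  [0,2] S/N   >B
    [0,1] "chased" : S/NP
    [1,2] "today" : NP/N
  [2,4] N   <
    [2,3] "which" : S
    [3,4] "found" : N\S

[0,1] S/NP  lex  "chased"
[1,2] NP/N  lex  "today"
[0,2] S/N  >B  k=1
[2,3] S  lex  "which"
[3,4] N\S  lex  "found"
[2,4] N  <  k=3
[0,4] S  >  k=2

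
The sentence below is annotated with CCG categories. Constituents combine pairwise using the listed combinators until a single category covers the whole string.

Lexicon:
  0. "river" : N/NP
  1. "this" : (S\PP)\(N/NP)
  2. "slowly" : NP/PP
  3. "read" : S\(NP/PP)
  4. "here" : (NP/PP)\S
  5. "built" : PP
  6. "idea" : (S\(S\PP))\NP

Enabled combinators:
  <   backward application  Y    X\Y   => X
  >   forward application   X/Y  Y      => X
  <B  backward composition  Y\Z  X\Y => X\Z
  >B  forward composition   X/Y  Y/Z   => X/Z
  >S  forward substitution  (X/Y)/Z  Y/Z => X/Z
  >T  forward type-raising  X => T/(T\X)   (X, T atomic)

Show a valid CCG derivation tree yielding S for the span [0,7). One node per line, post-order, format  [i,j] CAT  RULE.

[0,7] S   <
  [0,2] S\PP   <
    [0,1] "river" : N/NP
    [1,2] "this" : (S\PP)\(N/NP)
  [2,7] S\(S\PP)   <
    [2,6] NP   >
      [2,5] NP/PP   <
        [2,4] S   <
          [2,3] "slowly" : NP/PP
          [3,4] "read" : S\(NP/PP)
        [4,5] "here" : (NP/PP)\S
      [5,6] "built" : PP
    [6,7] "idea" : (S\(S\PP))\NP

[0,1] N/NP  lex  "river"
[1,2] (S\PP)\(N/NP)  lex  "this"
[0,2] S\PP  <  k=1
[2,3] NP/PP  lex  "slowly"
[3,4] S\(NP/PP)  lex  "read"
[2,4] S  <  k=3
[4,5] (NP/PP)\S  lex  "here"
[2,5] NP/PP  <  k=4
[5,6] PP  lex  "built"
[2,6] NP  >  k=5
[6,7] (S\(S\PP))\NP  lex  "idea"
[2,7] S\(S\PP)  <  k=6
[0,7] S  <  k=2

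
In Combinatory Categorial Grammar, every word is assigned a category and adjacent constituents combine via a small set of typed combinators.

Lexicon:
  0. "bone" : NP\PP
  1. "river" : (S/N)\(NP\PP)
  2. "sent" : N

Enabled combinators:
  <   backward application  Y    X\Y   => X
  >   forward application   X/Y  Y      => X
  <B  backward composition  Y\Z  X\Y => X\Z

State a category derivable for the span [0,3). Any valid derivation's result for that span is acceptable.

S

[0,3] S   >
  [0,2] S/N   <
    [0,1] "bone" : NP\PP
    [1,2] "river" : (S/N)\(NP\PP)
  [2,3] "sent" : N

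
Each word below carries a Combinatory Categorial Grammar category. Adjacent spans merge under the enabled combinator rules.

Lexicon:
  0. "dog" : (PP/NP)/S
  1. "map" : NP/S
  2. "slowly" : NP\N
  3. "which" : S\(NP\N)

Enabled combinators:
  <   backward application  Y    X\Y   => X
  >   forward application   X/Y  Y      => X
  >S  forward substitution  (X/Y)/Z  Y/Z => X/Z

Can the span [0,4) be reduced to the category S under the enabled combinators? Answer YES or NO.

(PP/NP)/S NP/S NP\N S\(NP\N)
CKY chart[0,4] = {PP}; S ∉ chart

NO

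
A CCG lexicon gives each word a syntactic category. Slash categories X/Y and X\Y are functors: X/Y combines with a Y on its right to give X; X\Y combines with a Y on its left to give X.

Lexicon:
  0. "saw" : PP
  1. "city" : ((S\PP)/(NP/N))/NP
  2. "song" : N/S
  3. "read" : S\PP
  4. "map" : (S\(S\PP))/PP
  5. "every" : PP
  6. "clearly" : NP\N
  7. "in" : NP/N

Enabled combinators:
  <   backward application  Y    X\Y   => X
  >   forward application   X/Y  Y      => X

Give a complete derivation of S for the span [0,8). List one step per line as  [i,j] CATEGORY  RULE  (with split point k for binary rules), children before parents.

[0,8] S   <
  [0,1] "saw" : PP
  [1,8] S\PP   >
    [1,7] (S\PP)/(NP/N)   >
      [1,2] "city" : ((S\PP)/(NP/N))/NP
      [2,7] NP   <
        [2,6] N   >
          [2,3] "song" : N/S
          [3,6] S   <
            [3,4] "read" : S\PP
            [4,6] S\(S\PP)   >
              [4,5] "map" : (S\(S\PP))/PP
              [5,6] "every" : PP
        [6,7] "clearly" : NP\N
    [7,8] "in" : NP/N

[0,1] PP  lex  "saw"
[1,2] ((S\PP)/(NP/N))/NP  lex  "city"
[2,3] N/S  lex  "song"
[3,4] S\PP  lex  "read"
[4,5] (S\(S\PP))/PP  lex  "map"
[5,6] PP  lex  "every"
[4,6] S\(S\PP)  >  k=5
[3,6] S  <  k=4
[2,6] N  >  k=3
[6,7] NP\N  lex  "clearly"
[2,7] NP  <  k=6
[1,7] (S\PP)/(NP/N)  >  k=2
[7,8] NP/N  lex  "in"
[1,8] S\PP  >  k=7
[0,8] S  <  k=1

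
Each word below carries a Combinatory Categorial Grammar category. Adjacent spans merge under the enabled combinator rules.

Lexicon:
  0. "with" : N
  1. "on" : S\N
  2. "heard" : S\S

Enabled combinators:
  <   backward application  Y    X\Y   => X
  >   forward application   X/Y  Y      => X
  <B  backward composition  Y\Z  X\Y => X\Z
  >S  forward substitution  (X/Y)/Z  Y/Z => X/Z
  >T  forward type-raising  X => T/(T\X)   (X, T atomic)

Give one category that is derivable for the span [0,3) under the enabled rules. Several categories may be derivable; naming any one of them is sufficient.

[0,3] S   <
  [0,1] "with" : N
  [1,3] S\N   <B
    [1,2] "on" : S\N
    [2,3] "heard" : S\S

S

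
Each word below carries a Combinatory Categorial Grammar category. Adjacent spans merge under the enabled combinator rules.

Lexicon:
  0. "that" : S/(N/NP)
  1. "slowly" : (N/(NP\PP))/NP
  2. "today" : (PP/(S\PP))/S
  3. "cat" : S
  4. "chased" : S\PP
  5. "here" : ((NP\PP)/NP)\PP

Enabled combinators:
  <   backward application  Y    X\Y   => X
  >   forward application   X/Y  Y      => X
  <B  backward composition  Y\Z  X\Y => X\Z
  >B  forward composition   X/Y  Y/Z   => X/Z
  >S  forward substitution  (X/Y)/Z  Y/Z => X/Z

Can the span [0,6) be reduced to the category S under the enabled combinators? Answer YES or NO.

YES

[0,6] S   >
  [0,1] "that" : S/(N/NP)
  [1,6] N/NP   >S
    [1,2] "slowly" : (N/(NP\PP))/NP
    [2,6] (NP\PP)/NP   <
      [2,5] PP   >
        [2,4] PP/(S\PP)   >
          [2,3] "today" : (PP/(S\PP))/S
          [3,4] "cat" : S
        [4,5] "chased" : S\PP
      [5,6] "here" : ((NP\PP)/NP)\PP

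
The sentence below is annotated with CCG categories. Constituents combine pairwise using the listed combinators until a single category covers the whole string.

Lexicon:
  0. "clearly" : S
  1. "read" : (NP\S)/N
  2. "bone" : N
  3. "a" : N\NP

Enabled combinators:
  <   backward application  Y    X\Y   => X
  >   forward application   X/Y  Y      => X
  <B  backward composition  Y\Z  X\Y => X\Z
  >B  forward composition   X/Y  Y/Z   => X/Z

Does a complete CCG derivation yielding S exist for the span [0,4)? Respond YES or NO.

S (NP\S)/N N N\NP
CKY chart[0,4] = {N}; S ∉ chart

NO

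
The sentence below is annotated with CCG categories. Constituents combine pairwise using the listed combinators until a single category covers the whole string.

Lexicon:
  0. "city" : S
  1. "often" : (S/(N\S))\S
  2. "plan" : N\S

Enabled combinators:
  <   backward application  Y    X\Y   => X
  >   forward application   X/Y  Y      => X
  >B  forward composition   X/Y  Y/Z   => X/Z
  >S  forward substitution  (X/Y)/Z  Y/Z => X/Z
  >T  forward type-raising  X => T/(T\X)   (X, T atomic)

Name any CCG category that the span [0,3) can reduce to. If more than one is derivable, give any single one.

[0,3] S   >
  [0,2] S/(N\S)   <
    [0,1] "city" : S
    [1,2] "often" : (S/(N\S))\S
  [2,3] "plan" : N\S

S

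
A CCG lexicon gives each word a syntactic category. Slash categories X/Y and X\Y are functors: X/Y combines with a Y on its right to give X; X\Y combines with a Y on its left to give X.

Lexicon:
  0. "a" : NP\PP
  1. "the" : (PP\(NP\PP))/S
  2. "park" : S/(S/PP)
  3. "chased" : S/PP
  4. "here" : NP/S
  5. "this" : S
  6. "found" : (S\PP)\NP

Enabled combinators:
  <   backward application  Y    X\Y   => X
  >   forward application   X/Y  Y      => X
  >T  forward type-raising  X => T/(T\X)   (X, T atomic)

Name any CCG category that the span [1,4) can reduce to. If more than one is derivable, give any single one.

[0,7] S   <
  [0,4] PP   <
    [0,1] "a" : NP\PP
    [1,4] PP\(NP\PP)   >
      [1,2] "the" : (PP\(NP\PP))/S
      [2,4] S   >
        [2,3] "park" : S/(S/PP)
        [3,4] "chased" : S/PP
  [4,7] S\PP   <
    [4,6] NP   >
      [4,5] "here" : NP/S
      [5,6] "this" : S
    [6,7] "found" : (S\PP)\NP

PP\(NP\PP)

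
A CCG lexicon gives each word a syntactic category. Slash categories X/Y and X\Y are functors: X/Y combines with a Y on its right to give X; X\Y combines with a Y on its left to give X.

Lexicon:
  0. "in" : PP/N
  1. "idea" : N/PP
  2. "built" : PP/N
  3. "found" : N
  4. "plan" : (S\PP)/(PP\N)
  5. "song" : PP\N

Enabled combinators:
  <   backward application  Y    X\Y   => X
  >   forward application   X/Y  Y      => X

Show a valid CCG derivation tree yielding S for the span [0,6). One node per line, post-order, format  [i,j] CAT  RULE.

[0,1] PP/N  lex  "in"
[1,2] N/PP  lex  "idea"
[2,3] PP/N  lex  "built"
[3,4] N  lex  "found"
[2,4] PP  >  k=3
[1,4] N  >  k=2
[0,4] PP  >  k=1
[4,5] (S\PP)/(PP\N)  lex  "plan"
[5,6] PP\N  lex  "song"
[4,6] S\PP  >  k=5
[0,6] S  <  k=4

[0,6] S   <
  [0,4] PP   >
    [0,1] "in" : PP/N
    [1,4] N   >
      [1,2] "idea" : N/PP
      [2,4] PP   >
        [2,3] "built" : PP/N
        [3,4] "found" : N
  [4,6] S\PP   >
    [4,5] "plan" : (S\PP)/(PP\N)
    [5,6] "song" : PP\N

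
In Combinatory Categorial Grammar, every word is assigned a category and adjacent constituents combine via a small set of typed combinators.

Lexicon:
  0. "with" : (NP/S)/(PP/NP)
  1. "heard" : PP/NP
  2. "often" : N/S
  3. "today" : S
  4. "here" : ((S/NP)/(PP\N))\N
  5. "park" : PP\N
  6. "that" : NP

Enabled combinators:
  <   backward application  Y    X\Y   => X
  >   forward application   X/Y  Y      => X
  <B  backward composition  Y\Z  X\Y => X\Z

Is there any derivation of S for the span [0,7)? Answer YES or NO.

NO

(NP/S)/(PP/NP) PP/NP N/S S ((S/NP)/(PP\N))\N PP\N NP
CKY chart[0,7] = {NP}; S ∉ chart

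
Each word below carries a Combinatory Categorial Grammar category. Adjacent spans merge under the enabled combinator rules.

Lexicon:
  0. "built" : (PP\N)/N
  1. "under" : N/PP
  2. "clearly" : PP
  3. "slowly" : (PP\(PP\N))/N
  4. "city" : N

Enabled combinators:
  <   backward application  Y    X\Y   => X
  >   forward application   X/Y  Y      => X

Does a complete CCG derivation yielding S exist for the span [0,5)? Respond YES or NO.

(PP\N)/N N/PP PP (PP\(PP\N))/N N
CKY chart[0,5] = {PP}; S ∉ chart

NO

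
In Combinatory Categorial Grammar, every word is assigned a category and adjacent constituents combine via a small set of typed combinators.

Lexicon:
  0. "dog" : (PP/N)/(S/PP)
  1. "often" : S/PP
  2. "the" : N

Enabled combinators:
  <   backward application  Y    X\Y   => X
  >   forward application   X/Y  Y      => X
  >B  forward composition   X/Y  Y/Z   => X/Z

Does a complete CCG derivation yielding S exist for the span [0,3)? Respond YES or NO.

(PP/N)/(S/PP) S/PP N
CKY chart[0,3] = {PP}; S ∉ chart

NO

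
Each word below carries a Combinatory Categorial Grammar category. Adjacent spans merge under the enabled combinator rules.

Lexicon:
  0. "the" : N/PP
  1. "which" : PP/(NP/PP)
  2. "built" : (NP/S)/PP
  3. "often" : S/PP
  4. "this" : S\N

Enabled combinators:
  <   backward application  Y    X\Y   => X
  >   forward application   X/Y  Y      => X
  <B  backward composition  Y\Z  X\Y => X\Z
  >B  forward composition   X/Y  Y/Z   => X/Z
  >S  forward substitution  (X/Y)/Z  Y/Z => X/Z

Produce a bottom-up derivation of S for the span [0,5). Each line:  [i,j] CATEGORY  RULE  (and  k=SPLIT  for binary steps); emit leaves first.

[0,1] N/PP  lex  "the"
[1,2] PP/(NP/PP)  lex  "which"
[2,3] (NP/S)/PP  lex  "built"
[3,4] S/PP  lex  "often"
[2,4] NP/PP  >S  k=3
[1,4] PP  >  k=2
[0,4] N  >  k=1
[4,5] S\N  lex  "this"
[0,5] S  <  k=4

[0,5] S   <
  [0,4] N   >
    [0,1] "the" : N/PP
    [1,4] PP   >
      [1,2] "which" : PP/(NP/PP)
      [2,4] NP/PP   >S
        [2,3] "built" : (NP/S)/PP
        [3,4] "often" : S/PP
  [4,5] "this" : S\N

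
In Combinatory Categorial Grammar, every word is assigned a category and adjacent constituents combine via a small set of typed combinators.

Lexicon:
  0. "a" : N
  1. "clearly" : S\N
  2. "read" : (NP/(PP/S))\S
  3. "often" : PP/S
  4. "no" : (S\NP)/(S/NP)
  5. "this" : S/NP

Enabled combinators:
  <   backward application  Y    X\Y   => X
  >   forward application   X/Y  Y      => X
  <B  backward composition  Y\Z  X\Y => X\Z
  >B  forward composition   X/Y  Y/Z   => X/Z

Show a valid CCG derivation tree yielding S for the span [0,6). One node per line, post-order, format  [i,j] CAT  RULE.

[0,6] S   <
  [0,4] NP   >
    [0,3] NP/(PP/S)   <
      [0,2] S   <
        [0,1] "a" : N
        [1,2] "clearly" : S\N
      [2,3] "read" : (NP/(PP/S))\S
    [3,4] "often" : PP/S
  [4,6] S\NP   >
    [4,5] "no" : (S\NP)/(S/NP)
    [5,6] "this" : S/NP

[0,1] N  lex  "a"
[1,2] S\N  lex  "clearly"
[0,2] S  <  k=1
[2,3] (NP/(PP/S))\S  lex  "read"
[0,3] NP/(PP/S)  <  k=2
[3,4] PP/S  lex  "often"
[0,4] NP  >  k=3
[4,5] (S\NP)/(S/NP)  lex  "no"
[5,6] S/NP  lex  "this"
[4,6] S\NP  >  k=5
[0,6] S  <  k=4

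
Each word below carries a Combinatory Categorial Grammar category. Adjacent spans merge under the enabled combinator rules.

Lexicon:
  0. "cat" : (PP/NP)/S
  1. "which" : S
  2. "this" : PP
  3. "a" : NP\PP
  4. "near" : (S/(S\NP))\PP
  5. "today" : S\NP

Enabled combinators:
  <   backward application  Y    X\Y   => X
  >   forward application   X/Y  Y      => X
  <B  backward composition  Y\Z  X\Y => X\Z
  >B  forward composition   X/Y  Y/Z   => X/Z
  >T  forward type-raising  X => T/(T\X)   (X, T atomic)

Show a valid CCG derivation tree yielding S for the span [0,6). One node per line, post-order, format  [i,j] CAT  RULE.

[0,6] S   >
  [0,5] S/(S\NP)   <
    [0,4] PP   >
      [0,2] PP/NP   >
        [0,1] "cat" : (PP/NP)/S
        [1,2] "which" : S
      [2,4] NP   <
        [2,3] "this" : PP
        [3,4] "a" : NP\PP
    [4,5] "near" : (S/(S\NP))\PP
  [5,6] "today" : S\NP

[0,1] (PP/NP)/S  lex  "cat"
[1,2] S  lex  "which"
[0,2] PP/NP  >  k=1
[2,3] PP  lex  "this"
[3,4] NP\PP  lex  "a"
[2,4] NP  <  k=3
[0,4] PP  >  k=2
[4,5] (S/(S\NP))\PP  lex  "near"
[0,5] S/(S\NP)  <  k=4
[5,6] S\NP  lex  "today"
[0,6] S  >  k=5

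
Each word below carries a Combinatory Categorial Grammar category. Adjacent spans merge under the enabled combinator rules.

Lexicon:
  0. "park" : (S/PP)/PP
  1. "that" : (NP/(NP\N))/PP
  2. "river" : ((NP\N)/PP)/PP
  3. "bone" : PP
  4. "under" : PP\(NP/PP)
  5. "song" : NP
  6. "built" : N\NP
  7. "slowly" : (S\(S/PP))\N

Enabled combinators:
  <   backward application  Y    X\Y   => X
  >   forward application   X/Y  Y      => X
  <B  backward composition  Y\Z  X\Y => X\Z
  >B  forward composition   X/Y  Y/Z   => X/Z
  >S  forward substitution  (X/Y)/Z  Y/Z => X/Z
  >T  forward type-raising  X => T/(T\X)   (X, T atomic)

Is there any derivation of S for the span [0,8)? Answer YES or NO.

[0,8] S   <
  [0,5] S/PP   >
    [0,1] "park" : (S/PP)/PP
    [1,5] PP   <
      [1,4] NP/PP   >S
        [1,2] "that" : (NP/(NP\N))/PP
        [2,4] (NP\N)/PP   >
          [2,3] "river" : ((NP\N)/PP)/PP
          [3,4] "bone" : PP
      [4,5] "under" : PP\(NP/PP)
  [5,8] S\(S/PP)   <
    [5,7] N   <
      [5,6] "song" : NP
      [6,7] "built" : N\NP
    [7,8] "slowly" : (S\(S/PP))\N

YES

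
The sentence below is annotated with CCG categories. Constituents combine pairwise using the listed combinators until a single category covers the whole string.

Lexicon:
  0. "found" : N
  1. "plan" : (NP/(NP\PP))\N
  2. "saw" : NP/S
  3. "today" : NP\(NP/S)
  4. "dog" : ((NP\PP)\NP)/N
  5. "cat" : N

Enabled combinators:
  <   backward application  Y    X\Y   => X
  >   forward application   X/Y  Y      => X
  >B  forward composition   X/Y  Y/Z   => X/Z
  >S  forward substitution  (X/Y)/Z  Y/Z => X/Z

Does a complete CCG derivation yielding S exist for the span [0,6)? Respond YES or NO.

NO

N (NP/(NP\PP))\N NP/S NP\(NP/S) ((NP\PP)\NP)/N N
CKY chart[0,6] = {NP}; S ∉ chart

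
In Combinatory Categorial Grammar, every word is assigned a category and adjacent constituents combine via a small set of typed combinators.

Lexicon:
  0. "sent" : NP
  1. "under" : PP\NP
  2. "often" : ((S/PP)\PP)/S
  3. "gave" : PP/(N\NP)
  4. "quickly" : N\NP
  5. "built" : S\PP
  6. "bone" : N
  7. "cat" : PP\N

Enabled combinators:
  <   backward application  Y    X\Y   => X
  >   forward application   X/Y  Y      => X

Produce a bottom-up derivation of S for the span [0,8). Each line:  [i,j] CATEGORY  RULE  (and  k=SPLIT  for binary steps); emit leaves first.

[0,1] NP  lex  "sent"
[1,2] PP\NP  lex  "under"
[0,2] PP  <  k=1
[2,3] ((S/PP)\PP)/S  lex  "often"
[3,4] PP/(N\NP)  lex  "gave"
[4,5] N\NP  lex  "quickly"
[3,5] PP  >  k=4
[5,6] S\PP  lex  "built"
[3,6] S  <  k=5
[2,6] (S/PP)\PP  >  k=3
[0,6] S/PP  <  k=2
[6,7] N  lex  "bone"
[7,8] PP\N  lex  "cat"
[6,8] PP  <  k=7
[0,8] S  >  k=6

[0,8] S   >
  [0,6] S/PP   <
    [0,2] PP   <
      [0,1] "sent" : NP
      [1,2] "under" : PP\NP
    [2,6] (S/PP)\PP   >
      [2,3] "often" : ((S/PP)\PP)/S
      [3,6] S   <
        [3,5] PP   >
          [3,4] "gave" : PP/(N\NP)
          [4,5] "quickly" : N\NP
        [5,6] "built" : S\PP
  [6,8] PP   <
    [6,7] "bone" : N
    [7,8] "cat" : PP\N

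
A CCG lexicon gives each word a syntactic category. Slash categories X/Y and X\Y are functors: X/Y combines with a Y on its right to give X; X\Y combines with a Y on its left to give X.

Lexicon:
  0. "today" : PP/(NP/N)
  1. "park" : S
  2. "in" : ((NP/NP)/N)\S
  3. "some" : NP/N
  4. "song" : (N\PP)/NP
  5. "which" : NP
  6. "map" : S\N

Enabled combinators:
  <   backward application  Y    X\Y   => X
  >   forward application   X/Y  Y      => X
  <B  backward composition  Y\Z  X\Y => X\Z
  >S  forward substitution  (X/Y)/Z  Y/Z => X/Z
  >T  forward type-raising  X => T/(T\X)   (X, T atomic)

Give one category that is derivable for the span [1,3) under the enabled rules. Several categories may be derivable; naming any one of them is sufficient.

(NP/NP)/N

[0,7] S   <
  [0,4] PP   >
    [0,1] "today" : PP/(NP/N)
    [1,4] NP/N   >S
      [1,3] (NP/NP)/N   <
        [1,2] "park" : S
        [2,3] "in" : ((NP/NP)/N)\S
      [3,4] "some" : NP/N
  [4,7] S\PP   <B
    [4,6] N\PP   >
      [4,5] "song" : (N\PP)/NP
      [5,6] "which" : NP
    [6,7] "map" : S\N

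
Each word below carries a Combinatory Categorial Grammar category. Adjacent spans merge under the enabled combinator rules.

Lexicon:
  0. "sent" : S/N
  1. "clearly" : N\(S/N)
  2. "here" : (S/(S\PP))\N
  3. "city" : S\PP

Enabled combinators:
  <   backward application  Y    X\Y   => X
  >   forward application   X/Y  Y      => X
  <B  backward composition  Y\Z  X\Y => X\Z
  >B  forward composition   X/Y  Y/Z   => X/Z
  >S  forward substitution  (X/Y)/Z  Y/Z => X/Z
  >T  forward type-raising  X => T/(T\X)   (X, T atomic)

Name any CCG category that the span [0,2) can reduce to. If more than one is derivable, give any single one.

[0,4] S   >
  [0,3] S/(S\PP)   <
    [0,2] N   <
      [0,1] "sent" : S/N
      [1,2] "clearly" : N\(S/N)
    [2,3] "here" : (S/(S\PP))\N
  [3,4] "city" : S\PP

N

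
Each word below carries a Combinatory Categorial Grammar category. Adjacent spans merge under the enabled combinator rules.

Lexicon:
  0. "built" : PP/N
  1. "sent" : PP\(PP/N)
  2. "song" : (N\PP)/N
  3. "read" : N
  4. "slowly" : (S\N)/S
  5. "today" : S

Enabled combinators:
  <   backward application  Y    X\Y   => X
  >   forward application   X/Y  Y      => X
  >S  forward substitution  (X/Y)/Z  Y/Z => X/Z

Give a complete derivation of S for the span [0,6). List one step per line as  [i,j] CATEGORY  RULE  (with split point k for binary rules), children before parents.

[0,6] S   <
  [0,4] N   <
    [0,2] PP   <
      [0,1] "built" : PP/N
      [1,2] "sent" : PP\(PP/N)
    [2,4] N\PP   >
      [2,3] "song" : (N\PP)/N
      [3,4] "read" : N
  [4,6] S\N   >
    [4,5] "slowly" : (S\N)/S
    [5,6] "today" : S

[0,1] PP/N  lex  "built"
[1,2] PP\(PP/N)  lex  "sent"
[0,2] PP  <  k=1
[2,3] (N\PP)/N  lex  "song"
[3,4] N  lex  "read"
[2,4] N\PP  >  k=3
[0,4] N  <  k=2
[4,5] (S\N)/S  lex  "slowly"
[5,6] S  lex  "today"
[4,6] S\N  >  k=5
[0,6] S  <  k=4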